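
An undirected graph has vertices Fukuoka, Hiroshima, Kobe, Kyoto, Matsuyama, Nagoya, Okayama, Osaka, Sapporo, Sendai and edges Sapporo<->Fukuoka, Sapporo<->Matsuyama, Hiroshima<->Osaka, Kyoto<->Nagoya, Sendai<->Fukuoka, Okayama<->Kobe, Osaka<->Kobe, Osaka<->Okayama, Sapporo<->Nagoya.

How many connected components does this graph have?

2

From Fukuoka: component {Fukuoka, Kyoto, Matsuyama, Nagoya, Sapporo, Sendai}.
From Hiroshima: component {Hiroshima, Kobe, Okayama, Osaka}.
That's 2 components.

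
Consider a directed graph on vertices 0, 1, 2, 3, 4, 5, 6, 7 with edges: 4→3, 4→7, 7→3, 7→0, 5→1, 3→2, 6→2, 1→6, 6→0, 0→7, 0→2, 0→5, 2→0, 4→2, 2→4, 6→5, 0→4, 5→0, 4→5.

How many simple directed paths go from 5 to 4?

5→0→2→4
5→0→4
5→0→7→3→2→4
5→1→6→0→2→4
5→1→6→0→4
5→1→6→0→7→3→2→4
5→1→6→2→0→4
5→1→6→2→4

8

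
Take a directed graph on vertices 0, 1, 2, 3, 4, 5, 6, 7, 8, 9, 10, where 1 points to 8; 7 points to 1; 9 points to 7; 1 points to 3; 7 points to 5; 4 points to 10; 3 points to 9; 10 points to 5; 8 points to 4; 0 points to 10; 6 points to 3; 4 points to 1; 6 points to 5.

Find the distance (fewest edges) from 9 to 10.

5

Distance 0: 9.
Distance 1: 7.
Distance 2: 1, 5.
Distance 3: 3, 8.
Distance 4: 4.
Distance 5: 10 — contains 10.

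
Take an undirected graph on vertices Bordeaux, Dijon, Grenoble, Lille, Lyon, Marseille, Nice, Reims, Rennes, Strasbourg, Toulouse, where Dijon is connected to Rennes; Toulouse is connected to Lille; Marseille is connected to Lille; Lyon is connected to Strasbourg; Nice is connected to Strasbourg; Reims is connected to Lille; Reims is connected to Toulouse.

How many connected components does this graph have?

5

From Bordeaux: component {Bordeaux}.
From Dijon: component {Dijon, Rennes}.
From Grenoble: component {Grenoble}.
From Lille: component {Lille, Marseille, Reims, Toulouse}.
From Lyon: component {Lyon, Nice, Strasbourg}.
That's 5 components.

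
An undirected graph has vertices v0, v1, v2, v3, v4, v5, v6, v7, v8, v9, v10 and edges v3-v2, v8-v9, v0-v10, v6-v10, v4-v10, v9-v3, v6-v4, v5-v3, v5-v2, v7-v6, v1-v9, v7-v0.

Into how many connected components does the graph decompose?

2

From v0: component {v0, v4, v6, v7, v10}.
From v1: component {v1, v2, v3, v5, v8, v9}.
That's 2 components.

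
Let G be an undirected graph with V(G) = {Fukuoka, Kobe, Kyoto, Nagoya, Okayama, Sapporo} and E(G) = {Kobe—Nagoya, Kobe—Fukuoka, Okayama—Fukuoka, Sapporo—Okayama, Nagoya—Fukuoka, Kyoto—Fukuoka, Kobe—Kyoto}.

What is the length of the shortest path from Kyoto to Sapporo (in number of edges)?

Distance 0: Kyoto.
Distance 1: Fukuoka, Kobe.
Distance 2: Nagoya, Okayama.
Distance 3: Sapporo — contains Sapporo.

3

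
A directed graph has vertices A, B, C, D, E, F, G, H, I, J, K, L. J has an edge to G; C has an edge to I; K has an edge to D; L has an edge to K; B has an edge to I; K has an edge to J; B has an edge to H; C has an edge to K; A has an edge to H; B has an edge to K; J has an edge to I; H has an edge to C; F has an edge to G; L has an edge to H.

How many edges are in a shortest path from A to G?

Distance 0: A.
Distance 1: H.
Distance 2: C.
Distance 3: I, K.
Distance 4: D, J.
Distance 5: G — contains G.

5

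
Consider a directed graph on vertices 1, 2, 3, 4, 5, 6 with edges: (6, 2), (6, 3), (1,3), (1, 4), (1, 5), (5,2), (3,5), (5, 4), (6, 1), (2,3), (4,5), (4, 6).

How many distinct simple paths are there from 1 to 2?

7

1→3→5→2
1→3→5→4→6→2
1→4→5→2
1→4→6→2
1→4→6→3→5→2
1→5→2
1→5→4→6→2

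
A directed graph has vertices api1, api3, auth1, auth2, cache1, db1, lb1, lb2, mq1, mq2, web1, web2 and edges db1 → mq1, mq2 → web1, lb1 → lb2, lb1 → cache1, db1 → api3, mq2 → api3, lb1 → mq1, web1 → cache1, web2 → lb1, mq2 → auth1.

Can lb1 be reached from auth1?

No

auth1 has no outgoing edges, so nothing is reachable from it.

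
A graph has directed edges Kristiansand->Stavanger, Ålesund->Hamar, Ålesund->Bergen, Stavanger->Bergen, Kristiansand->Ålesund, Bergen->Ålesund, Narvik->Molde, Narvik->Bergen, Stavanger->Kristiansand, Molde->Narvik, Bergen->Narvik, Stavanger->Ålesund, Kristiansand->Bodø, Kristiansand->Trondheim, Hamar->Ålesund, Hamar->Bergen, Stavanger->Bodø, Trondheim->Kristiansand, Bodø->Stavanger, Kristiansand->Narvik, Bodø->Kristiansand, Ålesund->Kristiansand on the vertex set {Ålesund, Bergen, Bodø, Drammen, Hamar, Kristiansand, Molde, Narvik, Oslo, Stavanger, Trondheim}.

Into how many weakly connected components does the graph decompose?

From Ålesund: component {Ålesund, Bergen, Bodø, Hamar, Kristiansand, Molde, Narvik, Stavanger, Trondheim}.
From Drammen: component {Drammen}.
From Oslo: component {Oslo}.
That's 3 components.

3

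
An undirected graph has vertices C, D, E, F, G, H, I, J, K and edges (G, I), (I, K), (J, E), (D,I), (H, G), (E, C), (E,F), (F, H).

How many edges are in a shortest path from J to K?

Distance 0: J.
Distance 1: E.
Distance 2: C, F.
Distance 3: H.
Distance 4: G.
Distance 5: I.
Distance 6: D, K — contains K.

6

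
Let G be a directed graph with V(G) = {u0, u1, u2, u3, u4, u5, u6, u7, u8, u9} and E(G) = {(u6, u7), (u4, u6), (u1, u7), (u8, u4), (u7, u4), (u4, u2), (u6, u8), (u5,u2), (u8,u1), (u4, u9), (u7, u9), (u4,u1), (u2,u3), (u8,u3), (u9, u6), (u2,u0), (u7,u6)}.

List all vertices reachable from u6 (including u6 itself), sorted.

Start at u6.
Its neighbours: u7, u8.
Then their neighbours: u1, u3, u4, u9.
Then next layer: u2.
Then next layer: u0.
Nothing further is reachable.

u0, u1, u2, u3, u4, u6, u7, u8, u9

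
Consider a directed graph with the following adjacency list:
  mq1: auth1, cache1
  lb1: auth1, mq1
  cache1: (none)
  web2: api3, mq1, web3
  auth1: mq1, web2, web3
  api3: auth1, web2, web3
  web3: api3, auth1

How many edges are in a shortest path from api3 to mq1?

Distance 0: api3.
Distance 1: auth1, web2, web3.
Distance 2: mq1 — contains mq1.

2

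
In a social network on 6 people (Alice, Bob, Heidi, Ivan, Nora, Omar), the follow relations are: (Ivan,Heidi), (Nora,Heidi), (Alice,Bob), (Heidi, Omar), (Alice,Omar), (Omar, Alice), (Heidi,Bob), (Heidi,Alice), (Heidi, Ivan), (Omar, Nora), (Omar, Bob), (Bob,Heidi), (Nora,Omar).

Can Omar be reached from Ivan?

Yes

Explore from Ivan.
Distance 1: reach Heidi.
Distance 2: reach Alice, Bob, Omar.
Found Omar.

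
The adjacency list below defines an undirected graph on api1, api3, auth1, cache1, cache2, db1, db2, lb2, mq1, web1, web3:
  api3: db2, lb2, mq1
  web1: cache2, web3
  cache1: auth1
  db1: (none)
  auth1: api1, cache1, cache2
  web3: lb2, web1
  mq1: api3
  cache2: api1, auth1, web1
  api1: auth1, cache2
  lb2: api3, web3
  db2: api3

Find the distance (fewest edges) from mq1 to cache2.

5

Distance 0: mq1.
Distance 1: api3.
Distance 2: db2, lb2.
Distance 3: web3.
Distance 4: web1.
Distance 5: cache2 — contains cache2.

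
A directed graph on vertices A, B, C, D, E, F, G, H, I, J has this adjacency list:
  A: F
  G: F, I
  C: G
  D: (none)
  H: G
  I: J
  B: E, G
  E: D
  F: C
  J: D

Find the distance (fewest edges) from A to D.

Distance 0: A.
Distance 1: F.
Distance 2: C.
Distance 3: G.
Distance 4: I.
Distance 5: J.
Distance 6: D — contains D.

6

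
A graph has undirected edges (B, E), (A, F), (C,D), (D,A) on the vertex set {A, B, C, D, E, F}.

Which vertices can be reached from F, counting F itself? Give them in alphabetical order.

Start at F.
Its neighbours: A.
Then their neighbours: D.
Then next layer: C.
Nothing further is reachable.

A, C, D, F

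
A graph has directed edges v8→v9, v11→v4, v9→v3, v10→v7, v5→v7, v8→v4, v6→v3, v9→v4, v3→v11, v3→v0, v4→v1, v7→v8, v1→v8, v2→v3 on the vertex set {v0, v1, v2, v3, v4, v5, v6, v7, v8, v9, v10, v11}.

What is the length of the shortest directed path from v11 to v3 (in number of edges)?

Distance 0: v11.
Distance 1: v4.
Distance 2: v1.
Distance 3: v8.
Distance 4: v9.
Distance 5: v3 — contains v3.

5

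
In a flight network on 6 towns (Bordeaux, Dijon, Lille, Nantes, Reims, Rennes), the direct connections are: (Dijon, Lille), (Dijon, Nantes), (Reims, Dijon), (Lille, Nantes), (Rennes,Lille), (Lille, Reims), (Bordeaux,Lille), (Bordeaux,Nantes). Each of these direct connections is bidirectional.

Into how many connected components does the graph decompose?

From Bordeaux: component {Bordeaux, Dijon, Lille, Nantes, Reims, Rennes}.
That's 1 component.

1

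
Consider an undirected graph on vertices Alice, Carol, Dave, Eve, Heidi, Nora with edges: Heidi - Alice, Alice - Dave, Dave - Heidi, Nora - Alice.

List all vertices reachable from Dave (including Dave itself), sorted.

Alice, Dave, Heidi, Nora

Start at Dave.
Its neighbours: Alice, Heidi.
Then their neighbours: Nora.
Nothing further is reachable.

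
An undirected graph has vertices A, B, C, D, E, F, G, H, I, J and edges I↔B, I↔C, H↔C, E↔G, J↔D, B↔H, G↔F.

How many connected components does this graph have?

From A: component {A}.
From B: component {B, C, H, I}.
From D: component {D, J}.
From E: component {E, F, G}.
That's 4 components.

4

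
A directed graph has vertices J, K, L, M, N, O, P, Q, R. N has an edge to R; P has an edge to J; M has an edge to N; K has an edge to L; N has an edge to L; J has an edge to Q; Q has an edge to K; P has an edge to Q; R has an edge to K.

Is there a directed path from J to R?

Explore from J.
Distance 1: reach Q.
Distance 2: reach K.
Distance 3: reach L.
The search from J is exhausted; no directed path reaches R.

No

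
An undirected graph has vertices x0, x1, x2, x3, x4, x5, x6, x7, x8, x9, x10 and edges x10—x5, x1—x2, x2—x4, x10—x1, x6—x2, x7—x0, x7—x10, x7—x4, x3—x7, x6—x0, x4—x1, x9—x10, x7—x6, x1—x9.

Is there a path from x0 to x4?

Explore from x0.
Distance 1: reach x6, x7.
Distance 2: reach x2, x3, x4, x10.
Found x4.

Yes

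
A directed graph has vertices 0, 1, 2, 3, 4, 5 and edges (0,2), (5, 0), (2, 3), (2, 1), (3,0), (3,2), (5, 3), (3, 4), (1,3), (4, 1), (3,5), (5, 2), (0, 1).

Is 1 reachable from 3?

Yes

Explore from 3.
Distance 1: reach 0, 2, 4, 5.
Distance 2: reach 1.
Found 1.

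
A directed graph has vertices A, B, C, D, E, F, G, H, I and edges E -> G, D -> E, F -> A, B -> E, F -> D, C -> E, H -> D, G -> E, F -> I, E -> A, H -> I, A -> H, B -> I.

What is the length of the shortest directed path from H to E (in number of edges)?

Distance 0: H.
Distance 1: D, I.
Distance 2: E — contains E.

2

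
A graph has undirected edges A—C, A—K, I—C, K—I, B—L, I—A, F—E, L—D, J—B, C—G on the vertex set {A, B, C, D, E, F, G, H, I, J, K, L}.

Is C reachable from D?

Explore from D.
Distance 1: reach L.
Distance 2: reach B.
Distance 3: reach J.
The search is exhausted without reaching C; it lies in a different component.

No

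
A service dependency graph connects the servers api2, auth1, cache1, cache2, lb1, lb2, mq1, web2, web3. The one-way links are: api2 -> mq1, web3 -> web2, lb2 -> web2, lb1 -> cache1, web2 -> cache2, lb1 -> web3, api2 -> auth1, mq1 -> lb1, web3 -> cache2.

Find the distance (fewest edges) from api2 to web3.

Distance 0: api2.
Distance 1: auth1, mq1.
Distance 2: lb1.
Distance 3: cache1, web3 — contains web3.

3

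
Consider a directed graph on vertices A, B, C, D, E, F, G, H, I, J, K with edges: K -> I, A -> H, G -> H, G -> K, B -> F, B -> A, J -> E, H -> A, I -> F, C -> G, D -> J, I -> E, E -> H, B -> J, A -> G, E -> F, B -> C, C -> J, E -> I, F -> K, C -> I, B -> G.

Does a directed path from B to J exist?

Yes

Explore from B.
Distance 1: reach A, C, F, G, J.
Found J.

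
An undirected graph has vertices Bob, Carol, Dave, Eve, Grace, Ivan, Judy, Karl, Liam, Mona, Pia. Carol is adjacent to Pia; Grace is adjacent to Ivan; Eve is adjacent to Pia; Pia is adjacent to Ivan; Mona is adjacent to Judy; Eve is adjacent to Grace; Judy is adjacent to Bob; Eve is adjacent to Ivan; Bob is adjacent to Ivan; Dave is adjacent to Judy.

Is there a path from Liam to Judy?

No

Liam has no edges, so nothing is reachable from it.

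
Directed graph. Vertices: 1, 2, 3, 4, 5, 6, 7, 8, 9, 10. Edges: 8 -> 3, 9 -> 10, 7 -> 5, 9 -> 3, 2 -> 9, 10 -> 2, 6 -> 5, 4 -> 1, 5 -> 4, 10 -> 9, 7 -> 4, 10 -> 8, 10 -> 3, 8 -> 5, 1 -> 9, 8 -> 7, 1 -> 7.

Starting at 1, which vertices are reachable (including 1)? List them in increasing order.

Start at 1.
Its neighbours: 7, 9.
Then their neighbours: 3, 4, 5, 10.
Then next layer: 2, 8.
Nothing further is reachable.

1, 2, 3, 4, 5, 7, 8, 9, 10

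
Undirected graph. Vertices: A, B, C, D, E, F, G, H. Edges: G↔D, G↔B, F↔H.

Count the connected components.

From A: component {A}.
From B: component {B, D, G}.
From C: component {C}.
From E: component {E}.
From F: component {F, H}.
That's 5 components.

5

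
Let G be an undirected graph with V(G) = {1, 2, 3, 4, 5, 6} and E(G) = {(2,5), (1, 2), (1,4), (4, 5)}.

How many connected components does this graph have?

3

From 1: component {1, 2, 4, 5}.
From 3: component {3}.
From 6: component {6}.
That's 3 components.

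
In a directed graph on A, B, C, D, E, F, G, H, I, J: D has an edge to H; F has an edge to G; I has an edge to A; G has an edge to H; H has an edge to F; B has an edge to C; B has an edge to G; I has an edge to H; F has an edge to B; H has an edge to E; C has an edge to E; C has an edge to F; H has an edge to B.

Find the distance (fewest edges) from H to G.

2

Distance 0: H.
Distance 1: B, E, F.
Distance 2: C, G — contains G.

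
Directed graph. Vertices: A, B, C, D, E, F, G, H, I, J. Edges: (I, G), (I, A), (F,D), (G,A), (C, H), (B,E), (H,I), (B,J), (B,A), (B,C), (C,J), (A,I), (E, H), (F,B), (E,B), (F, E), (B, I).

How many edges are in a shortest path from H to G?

2

Distance 0: H.
Distance 1: I.
Distance 2: A, G — contains G.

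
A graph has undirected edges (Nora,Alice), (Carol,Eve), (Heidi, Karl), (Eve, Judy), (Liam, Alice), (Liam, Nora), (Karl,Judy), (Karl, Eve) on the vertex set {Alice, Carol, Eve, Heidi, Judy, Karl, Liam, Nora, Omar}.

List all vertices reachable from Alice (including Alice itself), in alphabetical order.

Alice, Liam, Nora

Start at Alice.
Its neighbours: Liam, Nora.
Nothing further is reachable.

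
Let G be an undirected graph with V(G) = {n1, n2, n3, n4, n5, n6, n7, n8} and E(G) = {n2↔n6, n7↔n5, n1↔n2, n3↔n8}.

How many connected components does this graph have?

From n1: component {n1, n2, n6}.
From n3: component {n3, n8}.
From n4: component {n4}.
From n5: component {n5, n7}.
That's 4 components.

4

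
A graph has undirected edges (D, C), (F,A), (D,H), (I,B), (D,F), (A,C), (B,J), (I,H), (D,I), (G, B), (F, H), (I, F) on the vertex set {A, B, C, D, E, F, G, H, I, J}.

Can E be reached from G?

No

Explore from G.
Distance 1: reach B.
Distance 2: reach I, J.
Distance 3: reach D, F, H.
Distance 4: reach A, C.
The search is exhausted without reaching E; it lies in a different component.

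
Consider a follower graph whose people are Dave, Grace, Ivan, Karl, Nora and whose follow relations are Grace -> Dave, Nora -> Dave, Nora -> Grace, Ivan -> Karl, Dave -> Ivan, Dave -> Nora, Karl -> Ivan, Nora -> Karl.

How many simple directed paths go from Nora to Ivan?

Nora→Dave→Ivan
Nora→Grace→Dave→Ivan
Nora→Karl→Ivan

3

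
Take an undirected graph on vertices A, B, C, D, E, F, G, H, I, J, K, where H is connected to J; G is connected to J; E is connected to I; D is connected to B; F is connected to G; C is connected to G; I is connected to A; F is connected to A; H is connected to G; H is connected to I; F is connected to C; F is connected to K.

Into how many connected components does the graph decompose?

From A: component {A, C, E, F, G, H, I, J, K}.
From B: component {B, D}.
That's 2 components.

2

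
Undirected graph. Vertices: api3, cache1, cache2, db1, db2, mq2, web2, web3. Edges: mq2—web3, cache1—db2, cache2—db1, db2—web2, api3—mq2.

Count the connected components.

From api3: component {api3, mq2, web3}.
From cache1: component {cache1, db2, web2}.
From cache2: component {cache2, db1}.
That's 3 components.

3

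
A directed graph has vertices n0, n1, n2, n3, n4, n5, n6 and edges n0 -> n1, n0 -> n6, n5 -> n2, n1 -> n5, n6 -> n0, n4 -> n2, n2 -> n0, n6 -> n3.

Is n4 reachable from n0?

No

Explore from n0.
Distance 1: reach n1, n6.
Distance 2: reach n3, n5.
Distance 3: reach n2.
The search from n0 is exhausted; no directed path reaches n4.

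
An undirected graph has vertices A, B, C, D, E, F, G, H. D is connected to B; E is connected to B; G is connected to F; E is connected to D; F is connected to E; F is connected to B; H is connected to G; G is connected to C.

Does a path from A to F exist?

A has no edges, so nothing is reachable from it.

No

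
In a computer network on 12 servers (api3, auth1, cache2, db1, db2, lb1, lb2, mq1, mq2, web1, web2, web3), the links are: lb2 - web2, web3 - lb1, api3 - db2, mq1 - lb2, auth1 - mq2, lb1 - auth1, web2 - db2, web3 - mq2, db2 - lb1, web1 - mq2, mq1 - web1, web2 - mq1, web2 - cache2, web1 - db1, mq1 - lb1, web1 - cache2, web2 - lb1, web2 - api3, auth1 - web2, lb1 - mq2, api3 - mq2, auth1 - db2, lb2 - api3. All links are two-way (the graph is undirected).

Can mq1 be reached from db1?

Yes

Explore from db1.
Distance 1: reach web1.
Distance 2: reach cache2, mq1, mq2.
Found mq1.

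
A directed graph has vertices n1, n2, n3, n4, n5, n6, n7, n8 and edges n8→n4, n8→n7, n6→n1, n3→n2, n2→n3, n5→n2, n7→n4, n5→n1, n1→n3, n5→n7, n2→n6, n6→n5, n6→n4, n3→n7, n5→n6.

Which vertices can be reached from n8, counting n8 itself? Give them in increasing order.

Start at n8.
Its neighbours: n4, n7.
Nothing further is reachable.

n4, n7, n8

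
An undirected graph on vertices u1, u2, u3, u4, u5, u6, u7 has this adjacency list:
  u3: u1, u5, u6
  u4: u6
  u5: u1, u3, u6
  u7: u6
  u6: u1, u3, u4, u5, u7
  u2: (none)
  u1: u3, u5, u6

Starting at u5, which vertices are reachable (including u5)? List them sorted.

u1, u3, u4, u5, u6, u7

Start at u5.
Its neighbours: u1, u3, u6.
Then their neighbours: u4, u7.
Nothing further is reachable.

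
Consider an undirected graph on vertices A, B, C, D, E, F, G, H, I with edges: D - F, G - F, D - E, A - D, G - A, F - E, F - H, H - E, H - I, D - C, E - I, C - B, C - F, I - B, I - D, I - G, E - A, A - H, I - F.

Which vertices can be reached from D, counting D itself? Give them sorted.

Start at D.
Its neighbours: A, C, E, F, I.
Then their neighbours: B, G, H.
Every vertex is now reached.

A, B, C, D, E, F, G, H, I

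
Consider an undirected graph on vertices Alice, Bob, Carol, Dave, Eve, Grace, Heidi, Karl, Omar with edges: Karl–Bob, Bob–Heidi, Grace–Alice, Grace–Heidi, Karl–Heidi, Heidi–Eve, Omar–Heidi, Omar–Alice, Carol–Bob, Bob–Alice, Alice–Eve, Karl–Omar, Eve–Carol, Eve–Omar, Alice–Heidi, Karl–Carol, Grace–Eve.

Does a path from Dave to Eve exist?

No

Dave has no edges, so nothing is reachable from it.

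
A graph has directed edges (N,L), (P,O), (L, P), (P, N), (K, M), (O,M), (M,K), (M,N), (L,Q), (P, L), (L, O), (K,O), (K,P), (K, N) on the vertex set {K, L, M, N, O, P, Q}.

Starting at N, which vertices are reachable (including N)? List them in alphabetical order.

K, L, M, N, O, P, Q

Start at N.
Its neighbours: L.
Then their neighbours: O, P, Q.
Then next layer: M.
Then next layer: K.
Every vertex is now reached.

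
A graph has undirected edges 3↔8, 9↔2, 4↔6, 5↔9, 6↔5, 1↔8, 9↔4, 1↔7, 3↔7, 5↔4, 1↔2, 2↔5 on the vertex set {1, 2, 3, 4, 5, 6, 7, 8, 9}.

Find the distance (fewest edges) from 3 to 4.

5

Distance 0: 3.
Distance 1: 7, 8.
Distance 2: 1.
Distance 3: 2.
Distance 4: 5, 9.
Distance 5: 4, 6 — contains 4.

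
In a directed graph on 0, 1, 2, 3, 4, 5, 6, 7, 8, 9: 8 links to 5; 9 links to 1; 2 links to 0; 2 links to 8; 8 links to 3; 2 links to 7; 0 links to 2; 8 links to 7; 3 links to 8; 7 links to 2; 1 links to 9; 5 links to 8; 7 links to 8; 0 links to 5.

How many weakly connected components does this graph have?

4

From 0: component {0, 2, 3, 5, 7, 8}.
From 1: component {1, 9}.
From 4: component {4}.
From 6: component {6}.
That's 4 components.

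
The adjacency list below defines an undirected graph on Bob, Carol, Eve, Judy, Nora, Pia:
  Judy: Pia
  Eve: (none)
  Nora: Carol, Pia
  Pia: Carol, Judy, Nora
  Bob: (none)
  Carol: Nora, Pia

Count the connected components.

From Bob: component {Bob}.
From Carol: component {Carol, Judy, Nora, Pia}.
From Eve: component {Eve}.
That's 3 components.

3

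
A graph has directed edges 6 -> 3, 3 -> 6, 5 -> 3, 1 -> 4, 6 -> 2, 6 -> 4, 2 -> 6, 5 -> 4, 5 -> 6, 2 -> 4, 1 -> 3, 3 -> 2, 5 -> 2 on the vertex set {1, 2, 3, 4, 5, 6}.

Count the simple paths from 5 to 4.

5→2→4
5→2→6→4
5→3→2→4
5→3→2→6→4
5→3→6→2→4
5→3→6→4
5→4
5→6→2→4
5→6→3→2→4
5→6→4

10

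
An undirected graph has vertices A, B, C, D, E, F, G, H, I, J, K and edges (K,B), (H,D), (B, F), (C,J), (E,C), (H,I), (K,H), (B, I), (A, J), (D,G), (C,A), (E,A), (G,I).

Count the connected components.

From A: component {A, C, E, J}.
From B: component {B, D, F, G, H, I, K}.
That's 2 components.

2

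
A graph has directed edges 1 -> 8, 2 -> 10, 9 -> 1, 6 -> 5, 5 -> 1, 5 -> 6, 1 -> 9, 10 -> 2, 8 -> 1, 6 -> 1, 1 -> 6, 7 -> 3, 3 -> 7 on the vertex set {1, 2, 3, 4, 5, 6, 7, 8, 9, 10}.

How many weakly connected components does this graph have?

From 1: component {1, 5, 6, 8, 9}.
From 2: component {2, 10}.
From 3: component {3, 7}.
From 4: component {4}.
That's 4 components.

4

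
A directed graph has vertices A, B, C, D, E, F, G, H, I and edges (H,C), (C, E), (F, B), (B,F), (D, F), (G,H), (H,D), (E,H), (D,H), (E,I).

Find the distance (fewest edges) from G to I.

Distance 0: G.
Distance 1: H.
Distance 2: C, D.
Distance 3: E, F.
Distance 4: B, I — contains I.

4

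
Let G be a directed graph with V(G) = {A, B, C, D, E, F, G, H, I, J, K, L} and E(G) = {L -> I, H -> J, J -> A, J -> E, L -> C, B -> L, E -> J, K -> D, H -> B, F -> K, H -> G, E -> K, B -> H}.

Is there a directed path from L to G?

No

Explore from L.
Distance 1: reach C, I.
The search from L is exhausted; no directed path reaches G.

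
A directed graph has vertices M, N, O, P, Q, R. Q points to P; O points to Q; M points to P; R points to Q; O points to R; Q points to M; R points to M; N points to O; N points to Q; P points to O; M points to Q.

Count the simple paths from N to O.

3

N→O
N→Q→M→P→O
N→Q→P→O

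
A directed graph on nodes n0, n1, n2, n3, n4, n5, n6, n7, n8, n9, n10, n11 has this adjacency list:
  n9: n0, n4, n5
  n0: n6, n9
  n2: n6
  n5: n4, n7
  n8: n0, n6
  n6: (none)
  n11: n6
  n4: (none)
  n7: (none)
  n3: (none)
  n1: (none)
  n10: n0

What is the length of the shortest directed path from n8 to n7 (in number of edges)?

4

Distance 0: n8.
Distance 1: n0, n6.
Distance 2: n9.
Distance 3: n4, n5.
Distance 4: n7 — contains n7.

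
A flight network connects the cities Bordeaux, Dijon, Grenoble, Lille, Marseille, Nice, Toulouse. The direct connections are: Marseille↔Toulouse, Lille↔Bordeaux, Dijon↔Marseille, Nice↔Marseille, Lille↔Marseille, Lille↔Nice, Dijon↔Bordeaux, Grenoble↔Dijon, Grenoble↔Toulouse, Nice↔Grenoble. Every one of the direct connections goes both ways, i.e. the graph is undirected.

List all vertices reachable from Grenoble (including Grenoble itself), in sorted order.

Start at Grenoble.
Its neighbours: Dijon, Nice, Toulouse.
Then their neighbours: Bordeaux, Lille, Marseille.
Every vertex is now reached.

Bordeaux, Dijon, Grenoble, Lille, Marseille, Nice, Toulouse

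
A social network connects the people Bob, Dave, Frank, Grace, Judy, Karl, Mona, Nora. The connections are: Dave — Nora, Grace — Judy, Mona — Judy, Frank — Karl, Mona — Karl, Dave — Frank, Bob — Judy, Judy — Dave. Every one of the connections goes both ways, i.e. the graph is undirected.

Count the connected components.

From Bob: component {Bob, Dave, Frank, Grace, Judy, Karl, Mona, Nora}.
That's 1 component.

1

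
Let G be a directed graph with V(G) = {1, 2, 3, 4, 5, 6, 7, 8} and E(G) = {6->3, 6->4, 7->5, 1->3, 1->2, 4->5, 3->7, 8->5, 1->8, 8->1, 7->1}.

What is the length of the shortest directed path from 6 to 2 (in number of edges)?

4

Distance 0: 6.
Distance 1: 3, 4.
Distance 2: 5, 7.
Distance 3: 1.
Distance 4: 2, 8 — contains 2.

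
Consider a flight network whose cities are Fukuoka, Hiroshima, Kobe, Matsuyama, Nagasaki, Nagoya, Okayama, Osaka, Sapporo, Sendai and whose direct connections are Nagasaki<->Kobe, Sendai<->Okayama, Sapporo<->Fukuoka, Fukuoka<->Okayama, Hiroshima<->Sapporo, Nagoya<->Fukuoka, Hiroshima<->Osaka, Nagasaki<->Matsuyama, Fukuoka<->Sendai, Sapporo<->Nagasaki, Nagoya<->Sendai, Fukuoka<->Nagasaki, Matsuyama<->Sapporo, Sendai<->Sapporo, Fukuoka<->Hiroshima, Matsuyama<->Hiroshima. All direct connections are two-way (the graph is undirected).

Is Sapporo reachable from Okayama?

Explore from Okayama.
Distance 1: reach Fukuoka, Sendai.
Distance 2: reach Hiroshima, Nagasaki, Nagoya, Sapporo.
Found Sapporo.

Yes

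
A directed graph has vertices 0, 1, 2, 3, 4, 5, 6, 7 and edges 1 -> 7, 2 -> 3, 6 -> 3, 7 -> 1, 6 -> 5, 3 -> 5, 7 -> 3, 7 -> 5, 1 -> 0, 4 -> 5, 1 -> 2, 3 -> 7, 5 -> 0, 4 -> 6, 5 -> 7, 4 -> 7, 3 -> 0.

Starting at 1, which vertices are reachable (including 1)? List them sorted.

Start at 1.
Its neighbours: 0, 2, 7.
Then their neighbours: 3, 5.
Nothing further is reachable.

0, 1, 2, 3, 5, 7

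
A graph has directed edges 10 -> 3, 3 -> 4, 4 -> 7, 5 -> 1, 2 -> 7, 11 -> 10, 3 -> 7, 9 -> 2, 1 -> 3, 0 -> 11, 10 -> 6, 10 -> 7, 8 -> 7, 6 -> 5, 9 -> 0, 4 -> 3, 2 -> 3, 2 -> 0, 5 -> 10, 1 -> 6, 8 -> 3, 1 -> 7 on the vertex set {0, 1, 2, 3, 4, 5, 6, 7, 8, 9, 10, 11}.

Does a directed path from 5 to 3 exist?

Explore from 5.
Distance 1: reach 1, 10.
Distance 2: reach 3, 6, 7.
Found 3.

Yes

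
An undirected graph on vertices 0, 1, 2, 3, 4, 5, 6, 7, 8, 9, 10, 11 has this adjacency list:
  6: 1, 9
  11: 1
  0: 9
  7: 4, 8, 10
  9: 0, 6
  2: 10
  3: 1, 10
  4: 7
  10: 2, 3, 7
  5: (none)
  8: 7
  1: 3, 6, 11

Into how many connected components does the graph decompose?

2

From 0: component {0, 1, 2, 3, 4, 6, 7, 8, 9, 10, 11}.
From 5: component {5}.
That's 2 components.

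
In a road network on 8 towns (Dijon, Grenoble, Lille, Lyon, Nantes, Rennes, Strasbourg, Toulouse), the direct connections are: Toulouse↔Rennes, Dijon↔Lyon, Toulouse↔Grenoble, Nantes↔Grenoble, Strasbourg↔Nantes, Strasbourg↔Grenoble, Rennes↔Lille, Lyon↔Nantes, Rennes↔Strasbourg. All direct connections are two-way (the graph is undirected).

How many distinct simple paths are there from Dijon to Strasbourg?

3

Dijon–Lyon–Nantes–Grenoble–Strasbourg
Dijon–Lyon–Nantes–Grenoble–Toulouse–Rennes–Strasbourg
Dijon–Lyon–Nantes–Strasbourg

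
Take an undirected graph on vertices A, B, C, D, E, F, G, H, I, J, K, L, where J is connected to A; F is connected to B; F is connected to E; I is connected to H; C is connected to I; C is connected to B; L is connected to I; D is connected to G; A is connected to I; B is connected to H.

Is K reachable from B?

No

Explore from B.
Distance 1: reach C, F, H.
Distance 2: reach E, I.
Distance 3: reach A, L.
Distance 4: reach J.
The search is exhausted without reaching K; it lies in a different component.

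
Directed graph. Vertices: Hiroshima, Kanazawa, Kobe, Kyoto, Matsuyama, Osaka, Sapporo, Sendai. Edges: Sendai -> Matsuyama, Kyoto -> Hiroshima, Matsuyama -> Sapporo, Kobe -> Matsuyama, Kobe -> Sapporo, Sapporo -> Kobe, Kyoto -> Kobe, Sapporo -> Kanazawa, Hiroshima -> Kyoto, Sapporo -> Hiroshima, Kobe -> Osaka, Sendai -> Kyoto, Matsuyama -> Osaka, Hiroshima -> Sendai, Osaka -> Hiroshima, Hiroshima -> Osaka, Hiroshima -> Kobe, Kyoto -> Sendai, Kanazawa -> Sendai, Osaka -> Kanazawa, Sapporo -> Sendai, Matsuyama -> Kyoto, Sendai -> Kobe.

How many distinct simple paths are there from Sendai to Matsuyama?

Sendai→Kobe→Matsuyama
Sendai→Kyoto→Hiroshima→Kobe→Matsuyama
Sendai→Kyoto→Kobe→Matsuyama
Sendai→Matsuyama

4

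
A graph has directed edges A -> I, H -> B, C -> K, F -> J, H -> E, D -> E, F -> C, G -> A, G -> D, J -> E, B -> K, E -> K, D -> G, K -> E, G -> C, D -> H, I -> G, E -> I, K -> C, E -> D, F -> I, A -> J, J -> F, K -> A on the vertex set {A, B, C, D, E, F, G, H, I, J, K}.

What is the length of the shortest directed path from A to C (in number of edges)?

3

Distance 0: A.
Distance 1: I, J.
Distance 2: E, F, G.
Distance 3: C, D, K — contains C.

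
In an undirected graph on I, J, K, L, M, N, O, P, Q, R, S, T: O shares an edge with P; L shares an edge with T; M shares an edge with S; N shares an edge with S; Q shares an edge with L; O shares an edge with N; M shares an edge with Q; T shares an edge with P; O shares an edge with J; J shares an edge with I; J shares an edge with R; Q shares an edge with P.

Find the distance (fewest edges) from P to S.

3

Distance 0: P.
Distance 1: O, Q, T.
Distance 2: J, L, M, N.
Distance 3: I, R, S — contains S.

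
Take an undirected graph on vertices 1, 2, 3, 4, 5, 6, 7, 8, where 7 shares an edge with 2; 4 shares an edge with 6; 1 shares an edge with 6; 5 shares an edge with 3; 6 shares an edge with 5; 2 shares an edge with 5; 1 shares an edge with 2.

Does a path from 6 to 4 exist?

Explore from 6.
Distance 1: reach 1, 4, 5.
Found 4.

Yes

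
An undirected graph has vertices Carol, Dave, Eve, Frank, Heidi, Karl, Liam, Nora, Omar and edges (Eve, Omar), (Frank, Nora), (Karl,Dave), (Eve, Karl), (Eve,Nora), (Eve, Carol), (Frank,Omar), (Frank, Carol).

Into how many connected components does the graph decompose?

From Carol: component {Carol, Dave, Eve, Frank, Karl, Nora, Omar}.
From Heidi: component {Heidi}.
From Liam: component {Liam}.
That's 3 components.

3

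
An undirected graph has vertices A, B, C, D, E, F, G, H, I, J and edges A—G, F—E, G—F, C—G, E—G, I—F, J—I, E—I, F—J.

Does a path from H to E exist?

H has no edges, so nothing is reachable from it.

No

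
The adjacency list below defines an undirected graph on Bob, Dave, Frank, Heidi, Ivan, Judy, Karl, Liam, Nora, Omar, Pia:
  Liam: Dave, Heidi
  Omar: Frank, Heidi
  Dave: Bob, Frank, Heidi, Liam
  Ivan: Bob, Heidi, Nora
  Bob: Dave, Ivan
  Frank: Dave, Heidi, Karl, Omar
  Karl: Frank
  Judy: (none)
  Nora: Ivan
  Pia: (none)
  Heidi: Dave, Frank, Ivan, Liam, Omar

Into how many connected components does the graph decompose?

From Bob: component {Bob, Dave, Frank, Heidi, Ivan, Karl, Liam, Nora, Omar}.
From Judy: component {Judy}.
From Pia: component {Pia}.
That's 3 components.

3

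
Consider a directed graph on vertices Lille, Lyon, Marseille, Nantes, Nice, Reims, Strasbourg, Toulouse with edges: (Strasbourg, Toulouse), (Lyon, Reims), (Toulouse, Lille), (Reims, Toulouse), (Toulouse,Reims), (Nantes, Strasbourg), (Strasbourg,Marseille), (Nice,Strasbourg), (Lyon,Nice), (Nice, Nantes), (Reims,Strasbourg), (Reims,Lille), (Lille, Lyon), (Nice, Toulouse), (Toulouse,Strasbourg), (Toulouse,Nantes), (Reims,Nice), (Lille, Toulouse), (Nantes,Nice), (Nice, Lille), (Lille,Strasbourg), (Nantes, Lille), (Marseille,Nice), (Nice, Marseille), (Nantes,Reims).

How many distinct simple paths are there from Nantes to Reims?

20

Nantes→Lille→Lyon→Nice→Strasbourg→Toulouse→Reims
Nantes→Lille→Lyon→Nice→Toulouse→Reims
Nantes→Lille→Lyon→Reims
Nantes→Lille→Strasbourg→Marseille→Nice→Toulouse→Reims
Nantes→Lille→Strasbourg→Toulouse→Reims
Nantes→Lille→Toulouse→Reims
Nantes→Nice→Lille→Lyon→Reims
Nantes→Nice→Lille→Strasbourg→Toulouse→Reims
... and 12 more.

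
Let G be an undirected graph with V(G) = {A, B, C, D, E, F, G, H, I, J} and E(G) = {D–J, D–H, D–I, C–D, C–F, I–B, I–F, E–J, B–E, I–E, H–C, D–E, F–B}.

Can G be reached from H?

No

Explore from H.
Distance 1: reach C, D.
Distance 2: reach E, F, I, J.
Distance 3: reach B.
The search is exhausted without reaching G; it lies in a different component.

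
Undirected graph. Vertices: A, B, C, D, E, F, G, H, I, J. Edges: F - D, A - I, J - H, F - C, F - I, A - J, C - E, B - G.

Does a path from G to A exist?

No

Explore from G.
Distance 1: reach B.
The search is exhausted without reaching A; it lies in a different component.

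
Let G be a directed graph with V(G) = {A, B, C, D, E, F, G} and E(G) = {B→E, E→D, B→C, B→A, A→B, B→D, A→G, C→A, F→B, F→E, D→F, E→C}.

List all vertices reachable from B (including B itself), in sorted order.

A, B, C, D, E, F, G

Start at B.
Its neighbours: A, C, D, E.
Then their neighbours: F, G.
Every vertex is now reached.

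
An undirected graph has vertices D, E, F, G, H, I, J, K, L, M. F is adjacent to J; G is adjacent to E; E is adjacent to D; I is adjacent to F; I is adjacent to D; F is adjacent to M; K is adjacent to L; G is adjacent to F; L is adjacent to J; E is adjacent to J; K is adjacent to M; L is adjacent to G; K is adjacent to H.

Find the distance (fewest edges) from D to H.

Distance 0: D.
Distance 1: E, I.
Distance 2: F, G, J.
Distance 3: L, M.
Distance 4: K.
Distance 5: H — contains H.

5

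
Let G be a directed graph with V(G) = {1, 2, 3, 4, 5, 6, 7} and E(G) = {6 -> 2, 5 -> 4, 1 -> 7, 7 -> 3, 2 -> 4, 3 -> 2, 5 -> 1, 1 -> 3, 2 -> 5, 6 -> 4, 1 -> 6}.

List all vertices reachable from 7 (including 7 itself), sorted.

Start at 7.
Its neighbours: 3.
Then their neighbours: 2.
Then next layer: 4, 5.
Then next layer: 1.
Then next layer: 6.
Every vertex is now reached.

1, 2, 3, 4, 5, 6, 7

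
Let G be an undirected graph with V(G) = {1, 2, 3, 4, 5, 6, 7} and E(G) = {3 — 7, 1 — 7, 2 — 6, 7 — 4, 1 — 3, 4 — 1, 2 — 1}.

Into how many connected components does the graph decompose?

2

From 1: component {1, 2, 3, 4, 6, 7}.
From 5: component {5}.
That's 2 components.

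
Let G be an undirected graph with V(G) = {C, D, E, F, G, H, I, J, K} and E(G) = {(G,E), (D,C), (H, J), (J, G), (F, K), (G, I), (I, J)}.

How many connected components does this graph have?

From C: component {C, D}.
From E: component {E, G, H, I, J}.
From F: component {F, K}.
That's 3 components.

3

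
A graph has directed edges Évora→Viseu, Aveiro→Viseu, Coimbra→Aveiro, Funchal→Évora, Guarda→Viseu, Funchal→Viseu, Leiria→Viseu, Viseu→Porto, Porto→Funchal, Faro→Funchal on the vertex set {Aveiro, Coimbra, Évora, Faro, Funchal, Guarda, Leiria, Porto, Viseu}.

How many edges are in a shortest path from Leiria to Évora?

Distance 0: Leiria.
Distance 1: Viseu.
Distance 2: Porto.
Distance 3: Funchal.
Distance 4: Évora — contains Évora.

4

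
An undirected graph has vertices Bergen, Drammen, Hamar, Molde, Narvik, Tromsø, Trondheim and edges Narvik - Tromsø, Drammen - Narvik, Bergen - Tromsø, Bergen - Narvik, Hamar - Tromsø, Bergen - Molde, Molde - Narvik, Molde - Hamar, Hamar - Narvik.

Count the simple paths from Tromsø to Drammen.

Tromsø–Bergen–Molde–Hamar–Narvik–Drammen
Tromsø–Bergen–Molde–Narvik–Drammen
Tromsø–Bergen–Narvik–Drammen
Tromsø–Hamar–Molde–Bergen–Narvik–Drammen
Tromsø–Hamar–Molde–Narvik–Drammen
Tromsø–Hamar–Narvik–Drammen
Tromsø–Narvik–Drammen

7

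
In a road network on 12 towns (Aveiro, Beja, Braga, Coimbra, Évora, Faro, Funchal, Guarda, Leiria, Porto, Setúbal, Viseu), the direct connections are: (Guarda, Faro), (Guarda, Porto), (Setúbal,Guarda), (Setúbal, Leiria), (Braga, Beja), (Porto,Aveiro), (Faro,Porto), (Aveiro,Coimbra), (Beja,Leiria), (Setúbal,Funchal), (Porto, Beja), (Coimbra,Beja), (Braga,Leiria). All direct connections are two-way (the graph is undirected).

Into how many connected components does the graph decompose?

3

From Aveiro: component {Aveiro, Beja, Braga, Coimbra, Faro, Funchal, Guarda, Leiria, Porto, Setúbal}.
From Évora: component {Évora}.
From Viseu: component {Viseu}.
That's 3 components.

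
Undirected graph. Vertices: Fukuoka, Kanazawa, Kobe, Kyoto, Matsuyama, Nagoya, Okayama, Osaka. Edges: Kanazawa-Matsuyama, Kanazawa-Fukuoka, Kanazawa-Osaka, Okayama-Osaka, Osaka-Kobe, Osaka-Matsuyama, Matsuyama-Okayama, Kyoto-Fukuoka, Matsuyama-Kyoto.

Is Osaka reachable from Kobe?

Yes

Explore from Kobe.
Distance 1: reach Osaka.
Found Osaka.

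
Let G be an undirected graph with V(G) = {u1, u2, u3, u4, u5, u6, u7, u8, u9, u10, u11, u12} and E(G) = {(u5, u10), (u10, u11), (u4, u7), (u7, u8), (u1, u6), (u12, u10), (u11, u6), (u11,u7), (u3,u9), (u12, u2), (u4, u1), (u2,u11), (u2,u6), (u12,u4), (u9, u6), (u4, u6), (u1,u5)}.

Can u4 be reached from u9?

Yes

Explore from u9.
Distance 1: reach u3, u6.
Distance 2: reach u1, u2, u4, u11.
Found u4.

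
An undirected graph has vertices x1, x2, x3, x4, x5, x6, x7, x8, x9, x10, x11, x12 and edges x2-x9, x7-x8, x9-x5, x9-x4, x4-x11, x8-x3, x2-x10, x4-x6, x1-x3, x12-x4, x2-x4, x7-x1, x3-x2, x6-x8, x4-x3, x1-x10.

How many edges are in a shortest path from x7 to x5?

5

Distance 0: x7.
Distance 1: x1, x8.
Distance 2: x3, x6, x10.
Distance 3: x2, x4.
Distance 4: x9, x11, x12.
Distance 5: x5 — contains x5.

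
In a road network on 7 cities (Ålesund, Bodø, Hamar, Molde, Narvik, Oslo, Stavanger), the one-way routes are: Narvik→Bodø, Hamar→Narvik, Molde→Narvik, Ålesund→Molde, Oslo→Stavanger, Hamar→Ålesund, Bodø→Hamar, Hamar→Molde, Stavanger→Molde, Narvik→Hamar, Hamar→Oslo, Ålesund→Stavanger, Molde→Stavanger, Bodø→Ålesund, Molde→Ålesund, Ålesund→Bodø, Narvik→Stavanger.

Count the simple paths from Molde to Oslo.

3

Molde→Ålesund→Bodø→Hamar→Oslo
Molde→Narvik→Bodø→Hamar→Oslo
Molde→Narvik→Hamar→Oslo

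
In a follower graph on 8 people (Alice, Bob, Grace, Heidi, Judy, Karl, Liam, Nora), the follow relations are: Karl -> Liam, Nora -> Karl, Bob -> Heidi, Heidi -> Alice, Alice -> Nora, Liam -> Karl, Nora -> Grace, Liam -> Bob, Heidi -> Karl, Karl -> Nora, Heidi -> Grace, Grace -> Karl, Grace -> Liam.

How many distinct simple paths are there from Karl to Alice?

Karl→Liam→Bob→Heidi→Alice
Karl→Nora→Grace→Liam→Bob→Heidi→Alice

2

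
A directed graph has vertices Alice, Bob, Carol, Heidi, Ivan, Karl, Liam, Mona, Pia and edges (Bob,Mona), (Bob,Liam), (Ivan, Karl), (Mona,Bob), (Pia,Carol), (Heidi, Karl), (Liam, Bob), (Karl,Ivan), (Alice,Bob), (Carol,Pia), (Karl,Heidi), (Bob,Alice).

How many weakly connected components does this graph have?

From Alice: component {Alice, Bob, Liam, Mona}.
From Carol: component {Carol, Pia}.
From Heidi: component {Heidi, Ivan, Karl}.
That's 3 components.

3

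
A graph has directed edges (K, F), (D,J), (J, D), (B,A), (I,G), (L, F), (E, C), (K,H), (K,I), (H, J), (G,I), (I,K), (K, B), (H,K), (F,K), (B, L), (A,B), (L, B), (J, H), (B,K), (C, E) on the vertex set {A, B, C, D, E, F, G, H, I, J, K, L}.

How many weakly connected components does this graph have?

From A: component {A, B, D, F, G, H, I, J, K, L}.
From C: component {C, E}.
That's 2 components.

2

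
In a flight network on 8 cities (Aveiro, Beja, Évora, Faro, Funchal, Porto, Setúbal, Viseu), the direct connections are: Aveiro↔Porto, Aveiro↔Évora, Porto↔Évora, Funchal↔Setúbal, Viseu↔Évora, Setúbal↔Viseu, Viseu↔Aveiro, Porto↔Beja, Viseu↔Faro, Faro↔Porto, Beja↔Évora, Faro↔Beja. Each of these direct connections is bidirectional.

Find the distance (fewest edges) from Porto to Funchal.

Distance 0: Porto.
Distance 1: Aveiro, Beja, Évora, Faro.
Distance 2: Viseu.
Distance 3: Setúbal.
Distance 4: Funchal — contains Funchal.

4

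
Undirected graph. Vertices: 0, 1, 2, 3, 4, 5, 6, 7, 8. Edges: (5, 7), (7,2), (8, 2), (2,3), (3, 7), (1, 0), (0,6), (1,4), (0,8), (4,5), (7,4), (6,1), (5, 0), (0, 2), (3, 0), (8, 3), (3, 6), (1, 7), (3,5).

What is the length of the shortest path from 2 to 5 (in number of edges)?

2

Distance 0: 2.
Distance 1: 0, 3, 7, 8.
Distance 2: 1, 4, 5, 6 — contains 5.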